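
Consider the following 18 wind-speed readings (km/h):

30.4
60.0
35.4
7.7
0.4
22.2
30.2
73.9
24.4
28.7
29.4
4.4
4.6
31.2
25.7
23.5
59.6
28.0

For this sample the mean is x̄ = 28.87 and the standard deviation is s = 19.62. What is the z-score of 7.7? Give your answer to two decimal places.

-1.08

z = (7.7 − 28.87) / 19.62 = -1.08.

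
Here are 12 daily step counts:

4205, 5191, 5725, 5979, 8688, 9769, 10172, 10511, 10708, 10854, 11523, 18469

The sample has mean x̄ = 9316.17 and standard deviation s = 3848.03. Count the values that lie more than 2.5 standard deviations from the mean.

Cutoffs: x̄ ± 2.5s = [-303.905, 18936.245].
Every value lies within the cutoffs.

0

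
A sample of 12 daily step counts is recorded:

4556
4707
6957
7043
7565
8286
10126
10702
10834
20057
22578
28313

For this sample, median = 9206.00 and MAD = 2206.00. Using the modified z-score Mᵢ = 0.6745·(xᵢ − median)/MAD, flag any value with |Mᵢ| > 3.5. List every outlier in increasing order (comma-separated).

22578, 28313

|Mᵢ| > 3.5 ⇔ |xᵢ − 9206.00| > 3.5·2206.00/0.6745 = 11447.00.
So outliers lie outside [-2241.00, 20653.00].
22578: M = 4.09 → outlier.
28313: M = 5.84 → outlier.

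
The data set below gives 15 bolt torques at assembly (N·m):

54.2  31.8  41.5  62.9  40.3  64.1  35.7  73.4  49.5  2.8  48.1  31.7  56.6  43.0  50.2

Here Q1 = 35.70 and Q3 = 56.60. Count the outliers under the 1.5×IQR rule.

1

IQR = 20.90; fences at 35.70 − 31.35 = 4.35 and 56.60 + 31.35 = 87.95.
Outside the cutoffs: 2.8.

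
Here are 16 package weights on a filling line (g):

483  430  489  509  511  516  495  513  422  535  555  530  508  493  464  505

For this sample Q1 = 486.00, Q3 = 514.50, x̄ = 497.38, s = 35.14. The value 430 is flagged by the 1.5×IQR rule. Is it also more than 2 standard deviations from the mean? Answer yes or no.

z = (430 − 497.38) / 35.14 = -1.92.
|z| = 1.92 ≤ 2.

no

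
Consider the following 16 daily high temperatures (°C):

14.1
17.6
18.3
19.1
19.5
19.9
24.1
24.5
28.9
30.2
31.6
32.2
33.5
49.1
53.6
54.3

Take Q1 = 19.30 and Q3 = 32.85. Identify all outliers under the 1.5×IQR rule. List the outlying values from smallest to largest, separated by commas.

53.6, 54.3

IQR = Q3 − Q1 = 32.85 − 19.30 = 13.55.
Lower fence = Q1 − 1.5·IQR = 19.30 − 20.325 = -1.025.
Upper fence = Q3 + 1.5·IQR = 32.85 + 20.325 = 53.175.
53.6 > 53.175 → outlier.
54.3 > 53.175 → outlier.
All remaining values lie within [-1.025, 53.175].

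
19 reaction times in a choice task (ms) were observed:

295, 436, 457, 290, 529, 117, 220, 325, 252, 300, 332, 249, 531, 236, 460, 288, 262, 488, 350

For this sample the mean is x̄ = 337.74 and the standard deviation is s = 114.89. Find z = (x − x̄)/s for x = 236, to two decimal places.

z = (236 − 337.74) / 114.89 = -0.89.

-0.89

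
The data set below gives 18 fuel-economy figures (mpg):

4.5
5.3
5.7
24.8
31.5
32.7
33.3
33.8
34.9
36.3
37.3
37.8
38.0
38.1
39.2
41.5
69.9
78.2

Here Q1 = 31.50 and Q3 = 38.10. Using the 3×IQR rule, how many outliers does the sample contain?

IQR = 6.60; fences at 31.50 − 19.80 = 11.70 and 38.10 + 19.80 = 57.90.
Outside the cutoffs: 4.5, 5.3, 5.7, 69.9, 78.2.

5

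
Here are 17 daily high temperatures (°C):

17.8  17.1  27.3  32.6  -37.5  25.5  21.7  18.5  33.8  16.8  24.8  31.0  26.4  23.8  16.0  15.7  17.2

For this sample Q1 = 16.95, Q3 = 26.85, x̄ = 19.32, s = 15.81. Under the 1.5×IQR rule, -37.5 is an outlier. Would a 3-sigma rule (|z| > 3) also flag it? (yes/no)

yes

z = (-37.5 − 19.32) / 15.81 = -3.59.
|z| = 3.59 > 3.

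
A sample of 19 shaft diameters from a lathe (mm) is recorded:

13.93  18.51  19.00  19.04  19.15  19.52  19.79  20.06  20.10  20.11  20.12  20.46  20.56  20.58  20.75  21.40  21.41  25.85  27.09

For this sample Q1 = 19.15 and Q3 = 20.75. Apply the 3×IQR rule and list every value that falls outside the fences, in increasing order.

IQR = Q3 − Q1 = 20.75 − 19.15 = 1.60.
Lower fence = Q1 − 3·IQR = 19.15 − 4.80 = 14.35.
Upper fence = Q3 + 3·IQR = 20.75 + 4.80 = 25.55.
13.93 < 14.35 → outlier.
25.85 > 25.55 → outlier.
27.09 > 25.55 → outlier.
All remaining values lie within [14.35, 25.55].

13.93, 25.85, 27.09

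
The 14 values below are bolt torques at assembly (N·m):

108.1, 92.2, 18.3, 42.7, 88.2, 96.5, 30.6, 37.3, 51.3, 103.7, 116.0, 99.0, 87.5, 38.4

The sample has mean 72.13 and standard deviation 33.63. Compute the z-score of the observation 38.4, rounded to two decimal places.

z = (38.4 − 72.13) / 33.63 = -1.00.

-1.00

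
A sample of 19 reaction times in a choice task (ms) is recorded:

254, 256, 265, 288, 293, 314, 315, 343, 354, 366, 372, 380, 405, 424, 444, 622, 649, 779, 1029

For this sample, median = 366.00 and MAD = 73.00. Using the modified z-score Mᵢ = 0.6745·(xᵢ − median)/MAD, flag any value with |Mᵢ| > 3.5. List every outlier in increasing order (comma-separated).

779, 1029

|Mᵢ| > 3.5 ⇔ |xᵢ − 366.00| > 3.5·73.00/0.6745 = 378.80.
So outliers lie outside [-12.80, 744.80].
779: M = 3.82 → outlier.
1029: M = 6.13 → outlier.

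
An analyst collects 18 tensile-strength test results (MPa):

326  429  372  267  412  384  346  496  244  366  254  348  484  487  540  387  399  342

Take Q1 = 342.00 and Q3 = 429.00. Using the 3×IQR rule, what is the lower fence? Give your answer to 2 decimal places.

IQR = Q3 − Q1 = 429.00 − 342.00 = 87.00.
Lower fence = Q1 − 3·IQR = 342.00 − 261.00 = 81.00.
Upper fence = Q3 + 3·IQR = 429.00 + 261.00 = 690.00.

81.00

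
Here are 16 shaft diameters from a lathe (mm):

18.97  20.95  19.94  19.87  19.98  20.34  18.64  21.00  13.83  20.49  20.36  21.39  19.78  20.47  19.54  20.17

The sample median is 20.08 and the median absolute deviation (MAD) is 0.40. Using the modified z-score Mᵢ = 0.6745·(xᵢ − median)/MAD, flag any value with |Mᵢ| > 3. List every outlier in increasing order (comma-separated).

|Mᵢ| > 3 ⇔ |xᵢ − 20.08| > 3·0.40/0.6745 = 1.78.
So outliers lie outside [18.30, 21.86].
13.83: M = -10.54 → outlier.

13.83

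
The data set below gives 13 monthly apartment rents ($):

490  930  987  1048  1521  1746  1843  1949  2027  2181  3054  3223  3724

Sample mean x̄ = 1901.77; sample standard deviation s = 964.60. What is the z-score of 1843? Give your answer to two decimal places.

z = (1843 − 1901.77) / 964.60 = -0.06.

-0.06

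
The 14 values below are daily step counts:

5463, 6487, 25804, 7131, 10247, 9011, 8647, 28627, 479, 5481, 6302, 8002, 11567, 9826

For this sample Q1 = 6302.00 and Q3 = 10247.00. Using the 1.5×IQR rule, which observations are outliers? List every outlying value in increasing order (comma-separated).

25804, 28627

IQR = Q3 − Q1 = 10247.00 − 6302.00 = 3945.00.
Lower fence = Q1 − 1.5·IQR = 6302.00 − 5917.50 = 384.50.
Upper fence = Q3 + 1.5·IQR = 10247.00 + 5917.50 = 16164.50.
25804 > 16164.50 → outlier.
28627 > 16164.50 → outlier.
All remaining values lie within [384.50, 16164.50].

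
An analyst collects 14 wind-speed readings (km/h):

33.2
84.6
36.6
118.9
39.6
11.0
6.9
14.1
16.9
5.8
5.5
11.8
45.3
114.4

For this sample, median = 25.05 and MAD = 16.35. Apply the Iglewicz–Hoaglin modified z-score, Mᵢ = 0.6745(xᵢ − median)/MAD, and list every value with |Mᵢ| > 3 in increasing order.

|Mᵢ| > 3 ⇔ |xᵢ − 25.05| > 3·16.35/0.6745 = 72.72.
So outliers lie outside [-47.67, 97.77].
114.4: M = 3.69 → outlier.
118.9: M = 3.87 → outlier.

114.4, 118.9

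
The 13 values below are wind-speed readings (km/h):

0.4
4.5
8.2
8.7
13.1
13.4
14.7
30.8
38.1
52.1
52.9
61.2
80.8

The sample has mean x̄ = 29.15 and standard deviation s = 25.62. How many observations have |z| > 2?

1

Cutoffs: x̄ ± 2s = [-22.09, 80.39].
Outside the cutoffs: 80.8.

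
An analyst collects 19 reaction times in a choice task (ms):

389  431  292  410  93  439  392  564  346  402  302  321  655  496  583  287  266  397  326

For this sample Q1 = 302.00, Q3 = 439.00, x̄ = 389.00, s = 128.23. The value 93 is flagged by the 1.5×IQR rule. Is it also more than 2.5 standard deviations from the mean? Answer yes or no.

z = (93 − 389.00) / 128.23 = -2.31.
|z| = 2.31 ≤ 2.5.

no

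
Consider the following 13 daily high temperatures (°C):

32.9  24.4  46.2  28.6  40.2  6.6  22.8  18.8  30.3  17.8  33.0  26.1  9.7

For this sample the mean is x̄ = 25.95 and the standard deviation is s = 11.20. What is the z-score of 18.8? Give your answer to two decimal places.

-0.64

z = (18.8 − 25.95) / 11.20 = -0.64.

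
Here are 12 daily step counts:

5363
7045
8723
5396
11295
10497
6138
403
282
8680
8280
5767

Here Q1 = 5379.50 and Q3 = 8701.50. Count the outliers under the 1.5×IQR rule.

IQR = 3322.00; fences at 5379.50 − 4983.00 = 396.50 and 8701.50 + 4983.00 = 13684.50.
Outside the cutoffs: 282.

1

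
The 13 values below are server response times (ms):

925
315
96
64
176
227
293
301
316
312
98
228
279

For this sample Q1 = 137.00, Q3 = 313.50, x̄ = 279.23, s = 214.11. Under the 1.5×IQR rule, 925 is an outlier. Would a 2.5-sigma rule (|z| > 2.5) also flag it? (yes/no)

yes

z = (925 − 279.23) / 214.11 = 3.02.
|z| = 3.02 > 2.5.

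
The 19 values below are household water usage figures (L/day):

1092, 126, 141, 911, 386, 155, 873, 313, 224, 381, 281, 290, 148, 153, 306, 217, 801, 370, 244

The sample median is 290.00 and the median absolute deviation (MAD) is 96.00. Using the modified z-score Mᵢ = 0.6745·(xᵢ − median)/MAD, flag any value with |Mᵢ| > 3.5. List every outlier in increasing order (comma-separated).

801, 873, 911, 1092

|Mᵢ| > 3.5 ⇔ |xᵢ − 290.00| > 3.5·96.00/0.6745 = 498.15.
So outliers lie outside [-208.15, 788.15].
801: M = 3.59 → outlier.
873: M = 4.10 → outlier.
911: M = 4.36 → outlier.
1092: M = 5.63 → outlier.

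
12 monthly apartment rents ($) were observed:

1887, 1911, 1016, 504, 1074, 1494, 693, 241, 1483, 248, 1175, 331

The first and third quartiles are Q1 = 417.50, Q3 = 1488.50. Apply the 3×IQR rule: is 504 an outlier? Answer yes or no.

no

IQR = Q3 − Q1 = 1488.50 − 417.50 = 1071.00.
Lower fence = Q1 − 3·IQR = 417.50 − 3213.00 = -2795.50.
Upper fence = Q3 + 3·IQR = 1488.50 + 3213.00 = 4701.50.
504 lies within [-2795.50, 4701.50].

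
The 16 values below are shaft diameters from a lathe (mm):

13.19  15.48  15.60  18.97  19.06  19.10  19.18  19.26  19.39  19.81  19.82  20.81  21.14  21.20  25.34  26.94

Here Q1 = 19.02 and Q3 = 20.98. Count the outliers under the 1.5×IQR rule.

5

IQR = 1.96; fences at 19.02 − 2.94 = 16.08 and 20.98 + 2.94 = 23.92.
Outside the cutoffs: 13.19, 15.48, 15.60, 25.34, 26.94.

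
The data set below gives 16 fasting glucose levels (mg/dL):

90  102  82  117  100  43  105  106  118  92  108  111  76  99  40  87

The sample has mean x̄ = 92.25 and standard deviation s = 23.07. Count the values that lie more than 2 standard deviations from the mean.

Cutoffs: x̄ ± 2s = [46.11, 138.39].
Outside the cutoffs: 40, 43.

2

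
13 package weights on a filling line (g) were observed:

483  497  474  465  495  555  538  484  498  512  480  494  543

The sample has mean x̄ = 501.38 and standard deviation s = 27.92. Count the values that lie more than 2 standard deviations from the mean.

0

Cutoffs: x̄ ± 2s = [445.54, 557.22].
Every value lies within the cutoffs.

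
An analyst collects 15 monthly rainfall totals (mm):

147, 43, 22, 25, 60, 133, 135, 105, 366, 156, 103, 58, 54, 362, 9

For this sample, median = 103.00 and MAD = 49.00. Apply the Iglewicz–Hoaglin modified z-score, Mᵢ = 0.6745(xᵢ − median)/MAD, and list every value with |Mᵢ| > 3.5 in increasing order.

362, 366

|Mᵢ| > 3.5 ⇔ |xᵢ − 103.00| > 3.5·49.00/0.6745 = 254.26.
So outliers lie outside [-151.26, 357.26].
362: M = 3.57 → outlier.
366: M = 3.62 → outlier.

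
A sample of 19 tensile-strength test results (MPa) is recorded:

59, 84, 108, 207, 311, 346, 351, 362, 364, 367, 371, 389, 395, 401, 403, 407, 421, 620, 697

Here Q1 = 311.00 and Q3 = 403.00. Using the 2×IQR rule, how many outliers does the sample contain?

IQR = 92.00; fences at 311.00 − 184.00 = 127.00 and 403.00 + 184.00 = 587.00.
Outside the cutoffs: 59, 84, 108, 620, 697.

5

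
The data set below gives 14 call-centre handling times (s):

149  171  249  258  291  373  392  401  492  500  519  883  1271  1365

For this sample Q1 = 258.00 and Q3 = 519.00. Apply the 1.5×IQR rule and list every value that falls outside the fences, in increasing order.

IQR = Q3 − Q1 = 519.00 − 258.00 = 261.00.
Lower fence = Q1 − 1.5·IQR = 258.00 − 391.50 = -133.50.
Upper fence = Q3 + 1.5·IQR = 519.00 + 391.50 = 910.50.
1271 > 910.50 → outlier.
1365 > 910.50 → outlier.
All remaining values lie within [-133.50, 910.50].

1271, 1365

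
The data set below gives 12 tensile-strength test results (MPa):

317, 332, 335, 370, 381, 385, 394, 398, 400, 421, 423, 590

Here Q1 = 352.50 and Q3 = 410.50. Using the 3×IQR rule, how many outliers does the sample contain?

1

IQR = 58.00; fences at 352.50 − 174.00 = 178.50 and 410.50 + 174.00 = 584.50.
Outside the cutoffs: 590.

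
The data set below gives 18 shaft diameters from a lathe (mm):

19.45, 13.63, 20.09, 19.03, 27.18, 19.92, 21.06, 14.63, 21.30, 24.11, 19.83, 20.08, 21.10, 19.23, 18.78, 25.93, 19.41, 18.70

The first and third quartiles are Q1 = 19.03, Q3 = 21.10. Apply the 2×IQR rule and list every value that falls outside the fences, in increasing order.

IQR = Q3 − Q1 = 21.10 − 19.03 = 2.07.
Lower fence = Q1 − 2·IQR = 19.03 − 4.14 = 14.89.
Upper fence = Q3 + 2·IQR = 21.10 + 4.14 = 25.24.
13.63 < 14.89 → outlier.
14.63 < 14.89 → outlier.
25.93 > 25.24 → outlier.
27.18 > 25.24 → outlier.
All remaining values lie within [14.89, 25.24].

13.63, 14.63, 25.93, 27.18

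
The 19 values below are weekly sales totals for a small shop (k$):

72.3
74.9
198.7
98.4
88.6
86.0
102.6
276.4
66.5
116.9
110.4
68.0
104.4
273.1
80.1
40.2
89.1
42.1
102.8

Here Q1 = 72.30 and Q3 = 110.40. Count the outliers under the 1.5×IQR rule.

IQR = 38.10; fences at 72.30 − 57.15 = 15.15 and 110.40 + 57.15 = 167.55.
Outside the cutoffs: 198.7, 273.1, 276.4.

3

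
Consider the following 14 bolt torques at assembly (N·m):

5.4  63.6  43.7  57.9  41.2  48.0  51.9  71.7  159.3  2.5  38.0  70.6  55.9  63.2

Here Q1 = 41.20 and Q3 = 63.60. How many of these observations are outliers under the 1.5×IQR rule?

IQR = 22.40; fences at 41.20 − 33.60 = 7.60 and 63.60 + 33.60 = 97.20.
Outside the cutoffs: 2.5, 5.4, 159.3.

3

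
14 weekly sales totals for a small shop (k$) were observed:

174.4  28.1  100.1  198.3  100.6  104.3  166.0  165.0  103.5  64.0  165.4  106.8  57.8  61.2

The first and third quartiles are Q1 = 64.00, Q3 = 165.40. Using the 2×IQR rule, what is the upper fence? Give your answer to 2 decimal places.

368.20

IQR = Q3 − Q1 = 165.40 − 64.00 = 101.40.
Lower fence = Q1 − 2·IQR = 64.00 − 202.80 = -138.80.
Upper fence = Q3 + 2·IQR = 165.40 + 202.80 = 368.20.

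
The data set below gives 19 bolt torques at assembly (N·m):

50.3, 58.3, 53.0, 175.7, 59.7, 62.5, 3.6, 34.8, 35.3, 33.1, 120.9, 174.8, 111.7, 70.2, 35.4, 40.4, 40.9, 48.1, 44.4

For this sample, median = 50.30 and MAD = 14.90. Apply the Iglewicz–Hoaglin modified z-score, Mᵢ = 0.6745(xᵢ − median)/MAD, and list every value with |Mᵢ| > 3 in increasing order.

|Mᵢ| > 3 ⇔ |xᵢ − 50.30| > 3·14.90/0.6745 = 66.27.
So outliers lie outside [-15.97, 116.57].
120.9: M = 3.20 → outlier.
174.8: M = 5.64 → outlier.
175.7: M = 5.68 → outlier.

120.9, 174.8, 175.7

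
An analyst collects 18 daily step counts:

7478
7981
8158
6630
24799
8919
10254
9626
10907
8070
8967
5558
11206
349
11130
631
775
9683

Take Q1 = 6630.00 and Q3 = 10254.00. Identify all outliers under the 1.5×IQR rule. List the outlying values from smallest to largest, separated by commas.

349, 631, 775, 24799

IQR = Q3 − Q1 = 10254.00 − 6630.00 = 3624.00.
Lower fence = Q1 − 1.5·IQR = 6630.00 − 5436.00 = 1194.00.
Upper fence = Q3 + 1.5·IQR = 10254.00 + 5436.00 = 15690.00.
349 < 1194.00 → outlier.
631 < 1194.00 → outlier.
775 < 1194.00 → outlier.
24799 > 15690.00 → outlier.
All remaining values lie within [1194.00, 15690.00].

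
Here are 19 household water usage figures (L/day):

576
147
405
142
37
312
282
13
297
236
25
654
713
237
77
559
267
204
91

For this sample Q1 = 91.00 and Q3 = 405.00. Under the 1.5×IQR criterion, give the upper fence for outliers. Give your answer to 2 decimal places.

876.00

IQR = Q3 − Q1 = 405.00 − 91.00 = 314.00.
Lower fence = Q1 − 1.5·IQR = 91.00 − 471.00 = -380.00.
Upper fence = Q3 + 1.5·IQR = 405.00 + 471.00 = 876.00.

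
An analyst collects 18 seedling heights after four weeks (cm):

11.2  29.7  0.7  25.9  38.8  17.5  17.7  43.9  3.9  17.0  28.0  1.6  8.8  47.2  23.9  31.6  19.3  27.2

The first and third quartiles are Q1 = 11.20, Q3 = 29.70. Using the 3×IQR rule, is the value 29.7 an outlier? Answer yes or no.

IQR = Q3 − Q1 = 29.70 − 11.20 = 18.50.
Lower fence = Q1 − 3·IQR = 11.20 − 55.50 = -44.30.
Upper fence = Q3 + 3·IQR = 29.70 + 55.50 = 85.20.
29.7 lies within [-44.30, 85.20].

no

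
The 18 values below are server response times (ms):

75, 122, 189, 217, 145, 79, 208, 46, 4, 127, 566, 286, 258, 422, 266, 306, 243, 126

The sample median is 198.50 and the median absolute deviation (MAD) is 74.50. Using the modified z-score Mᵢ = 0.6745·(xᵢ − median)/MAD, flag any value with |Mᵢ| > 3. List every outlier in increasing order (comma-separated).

|Mᵢ| > 3 ⇔ |xᵢ − 198.50| > 3·74.50/0.6745 = 331.36.
So outliers lie outside [-132.86, 529.86].
566: M = 3.33 → outlier.

566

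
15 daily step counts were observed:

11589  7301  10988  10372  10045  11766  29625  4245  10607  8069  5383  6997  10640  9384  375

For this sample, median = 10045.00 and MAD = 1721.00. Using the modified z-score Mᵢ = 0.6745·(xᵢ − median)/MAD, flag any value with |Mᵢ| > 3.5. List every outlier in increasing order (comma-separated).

375, 29625

|Mᵢ| > 3.5 ⇔ |xᵢ − 10045.00| > 3.5·1721.00/0.6745 = 8930.32.
So outliers lie outside [1114.68, 18975.32].
375: M = -3.79 → outlier.
29625: M = 7.67 → outlier.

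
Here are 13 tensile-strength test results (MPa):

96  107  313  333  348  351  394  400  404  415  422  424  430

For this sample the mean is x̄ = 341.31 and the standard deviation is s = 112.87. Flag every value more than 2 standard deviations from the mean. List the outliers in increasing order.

96, 107

Cutoffs at x̄ ± 2s: 341.31 ± 2·112.87 = [115.57, 567.05].
96: z = -2.17, |z| > 2 → outlier.
107: z = -2.08, |z| > 2 → outlier.
Every other value lies within [115.57, 567.05].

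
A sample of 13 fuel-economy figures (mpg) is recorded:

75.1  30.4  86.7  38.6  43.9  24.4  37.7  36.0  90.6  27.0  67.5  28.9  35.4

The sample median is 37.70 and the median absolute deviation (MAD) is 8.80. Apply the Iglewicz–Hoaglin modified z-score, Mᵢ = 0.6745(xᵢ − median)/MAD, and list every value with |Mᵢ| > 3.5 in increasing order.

86.7, 90.6

|Mᵢ| > 3.5 ⇔ |xᵢ − 37.70| > 3.5·8.80/0.6745 = 45.66.
So outliers lie outside [-7.96, 83.36].
86.7: M = 3.76 → outlier.
90.6: M = 4.05 → outlier.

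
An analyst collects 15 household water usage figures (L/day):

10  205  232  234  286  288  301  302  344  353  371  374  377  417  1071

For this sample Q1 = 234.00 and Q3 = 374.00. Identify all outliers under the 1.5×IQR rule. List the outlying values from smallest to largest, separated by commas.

10, 1071

IQR = Q3 − Q1 = 374.00 − 234.00 = 140.00.
Lower fence = Q1 − 1.5·IQR = 234.00 − 210.00 = 24.00.
Upper fence = Q3 + 1.5·IQR = 374.00 + 210.00 = 584.00.
10 < 24.00 → outlier.
1071 > 584.00 → outlier.
All remaining values lie within [24.00, 584.00].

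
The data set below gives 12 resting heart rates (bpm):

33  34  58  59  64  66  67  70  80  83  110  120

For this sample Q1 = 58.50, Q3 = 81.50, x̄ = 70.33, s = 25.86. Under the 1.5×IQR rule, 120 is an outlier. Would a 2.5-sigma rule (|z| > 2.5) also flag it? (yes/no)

no

z = (120 − 70.33) / 25.86 = 1.92.
|z| = 1.92 ≤ 2.5.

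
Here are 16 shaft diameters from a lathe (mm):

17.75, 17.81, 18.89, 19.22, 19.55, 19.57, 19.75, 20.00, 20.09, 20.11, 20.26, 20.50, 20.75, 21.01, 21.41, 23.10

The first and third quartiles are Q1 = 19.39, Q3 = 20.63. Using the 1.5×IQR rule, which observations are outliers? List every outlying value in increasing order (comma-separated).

23.10

IQR = Q3 − Q1 = 20.63 − 19.39 = 1.24.
Lower fence = Q1 − 1.5·IQR = 19.39 − 1.86 = 17.53.
Upper fence = Q3 + 1.5·IQR = 20.63 + 1.86 = 22.49.
23.10 > 22.49 → outlier.
All remaining values lie within [17.53, 22.49].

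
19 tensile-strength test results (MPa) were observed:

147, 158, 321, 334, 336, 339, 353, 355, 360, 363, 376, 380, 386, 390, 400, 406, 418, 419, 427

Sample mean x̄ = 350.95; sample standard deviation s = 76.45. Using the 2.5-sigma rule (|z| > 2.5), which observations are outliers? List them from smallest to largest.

Cutoffs at x̄ ± 2.5s: 350.95 ± 2.5·76.45 = [159.825, 542.075].
147: z = -2.67, |z| > 2.5 → outlier.
158: z = -2.52, |z| > 2.5 → outlier.
Every other value lies within [159.825, 542.075].

147, 158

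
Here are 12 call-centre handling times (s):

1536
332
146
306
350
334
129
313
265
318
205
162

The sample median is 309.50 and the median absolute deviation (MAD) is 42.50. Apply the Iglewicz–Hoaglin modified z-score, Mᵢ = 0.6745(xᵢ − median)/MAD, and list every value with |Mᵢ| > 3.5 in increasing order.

|Mᵢ| > 3.5 ⇔ |xᵢ − 309.50| > 3.5·42.50/0.6745 = 220.53.
So outliers lie outside [88.97, 530.03].
1536: M = 19.47 → outlier.

1536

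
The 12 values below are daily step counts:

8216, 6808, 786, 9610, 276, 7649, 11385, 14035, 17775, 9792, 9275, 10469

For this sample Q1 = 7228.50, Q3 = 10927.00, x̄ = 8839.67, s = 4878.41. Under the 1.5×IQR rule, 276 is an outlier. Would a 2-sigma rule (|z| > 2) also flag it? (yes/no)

no

z = (276 − 8839.67) / 4878.41 = -1.76.
|z| = 1.76 ≤ 2.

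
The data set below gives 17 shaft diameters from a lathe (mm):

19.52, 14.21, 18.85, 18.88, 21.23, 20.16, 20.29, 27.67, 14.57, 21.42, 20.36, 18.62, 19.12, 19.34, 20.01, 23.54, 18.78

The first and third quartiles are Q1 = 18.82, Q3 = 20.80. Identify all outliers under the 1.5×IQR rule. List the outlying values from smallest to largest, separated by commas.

14.21, 14.57, 27.67

IQR = Q3 − Q1 = 20.80 − 18.82 = 1.98.
Lower fence = Q1 − 1.5·IQR = 18.82 − 2.97 = 15.85.
Upper fence = Q3 + 1.5·IQR = 20.80 + 2.97 = 23.77.
14.21 < 15.85 → outlier.
14.57 < 15.85 → outlier.
27.67 > 23.77 → outlier.
All remaining values lie within [15.85, 23.77].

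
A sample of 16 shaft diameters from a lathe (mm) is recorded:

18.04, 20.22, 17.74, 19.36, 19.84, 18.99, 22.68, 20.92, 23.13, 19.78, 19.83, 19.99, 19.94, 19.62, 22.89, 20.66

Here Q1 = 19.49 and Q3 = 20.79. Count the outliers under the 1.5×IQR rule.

IQR = 1.30; fences at 19.49 − 1.95 = 17.54 and 20.79 + 1.95 = 22.74.
Outside the cutoffs: 22.89, 23.13.

2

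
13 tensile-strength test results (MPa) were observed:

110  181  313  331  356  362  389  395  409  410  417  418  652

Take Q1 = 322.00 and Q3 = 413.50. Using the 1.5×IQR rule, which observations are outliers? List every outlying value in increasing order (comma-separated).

IQR = Q3 − Q1 = 413.50 − 322.00 = 91.50.
Lower fence = Q1 − 1.5·IQR = 322.00 − 137.25 = 184.75.
Upper fence = Q3 + 1.5·IQR = 413.50 + 137.25 = 550.75.
110 < 184.75 → outlier.
181 < 184.75 → outlier.
652 > 550.75 → outlier.
All remaining values lie within [184.75, 550.75].

110, 181, 652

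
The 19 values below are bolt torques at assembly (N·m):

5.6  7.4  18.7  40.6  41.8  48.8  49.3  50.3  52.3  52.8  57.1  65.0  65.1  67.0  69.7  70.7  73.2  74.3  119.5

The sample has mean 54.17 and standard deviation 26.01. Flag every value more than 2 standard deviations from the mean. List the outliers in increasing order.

Cutoffs at x̄ ± 2s: 54.17 ± 2·26.01 = [2.15, 106.19].
119.5: z = 2.51, |z| > 2 → outlier.
Every other value lies within [2.15, 106.19].

119.5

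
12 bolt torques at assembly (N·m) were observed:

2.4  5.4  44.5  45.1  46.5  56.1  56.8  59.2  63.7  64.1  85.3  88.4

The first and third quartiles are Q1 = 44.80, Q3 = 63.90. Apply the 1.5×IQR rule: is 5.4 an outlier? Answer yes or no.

IQR = Q3 − Q1 = 63.90 − 44.80 = 19.10.
Lower fence = Q1 − 1.5·IQR = 44.80 − 28.65 = 16.15.
Upper fence = Q3 + 1.5·IQR = 63.90 + 28.65 = 92.55.
5.4 lies below the lower fence.

yes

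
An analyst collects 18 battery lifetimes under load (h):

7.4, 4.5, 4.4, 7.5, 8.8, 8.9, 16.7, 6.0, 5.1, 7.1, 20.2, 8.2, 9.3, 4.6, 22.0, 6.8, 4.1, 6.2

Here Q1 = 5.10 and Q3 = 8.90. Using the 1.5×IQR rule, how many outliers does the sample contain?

3

IQR = 3.80; fences at 5.10 − 5.70 = -0.60 and 8.90 + 5.70 = 14.60.
Outside the cutoffs: 16.7, 20.2, 22.0.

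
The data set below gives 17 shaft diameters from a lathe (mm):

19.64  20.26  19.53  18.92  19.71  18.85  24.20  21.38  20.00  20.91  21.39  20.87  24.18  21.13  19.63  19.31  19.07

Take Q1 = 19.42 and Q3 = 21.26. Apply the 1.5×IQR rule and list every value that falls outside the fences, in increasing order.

IQR = Q3 − Q1 = 21.26 − 19.42 = 1.84.
Lower fence = Q1 − 1.5·IQR = 19.42 − 2.76 = 16.66.
Upper fence = Q3 + 1.5·IQR = 21.26 + 2.76 = 24.02.
24.18 > 24.02 → outlier.
24.20 > 24.02 → outlier.
All remaining values lie within [16.66, 24.02].

24.18, 24.20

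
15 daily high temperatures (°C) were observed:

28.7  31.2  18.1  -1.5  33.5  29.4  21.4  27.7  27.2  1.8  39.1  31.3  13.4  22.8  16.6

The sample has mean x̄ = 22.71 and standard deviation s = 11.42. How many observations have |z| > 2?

1

Cutoffs: x̄ ± 2s = [-0.13, 45.55].
Outside the cutoffs: -1.5.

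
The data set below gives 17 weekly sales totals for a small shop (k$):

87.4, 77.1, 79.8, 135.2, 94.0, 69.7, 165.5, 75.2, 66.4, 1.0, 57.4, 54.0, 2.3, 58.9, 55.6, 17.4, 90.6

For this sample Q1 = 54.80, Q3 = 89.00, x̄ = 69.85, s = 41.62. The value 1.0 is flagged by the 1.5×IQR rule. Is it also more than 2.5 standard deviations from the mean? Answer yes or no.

no

z = (1.0 − 69.85) / 41.62 = -1.65.
|z| = 1.65 ≤ 2.5.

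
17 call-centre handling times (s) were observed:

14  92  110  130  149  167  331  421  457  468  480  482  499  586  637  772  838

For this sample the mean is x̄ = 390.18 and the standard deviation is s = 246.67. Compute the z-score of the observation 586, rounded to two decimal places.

0.79

z = (586 − 390.18) / 246.67 = 0.79.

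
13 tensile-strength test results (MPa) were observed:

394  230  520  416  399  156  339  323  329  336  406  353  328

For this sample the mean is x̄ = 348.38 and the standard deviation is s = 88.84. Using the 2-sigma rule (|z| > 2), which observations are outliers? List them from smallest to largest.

156

Cutoffs at x̄ ± 2s: 348.38 ± 2·88.84 = [170.70, 526.06].
156: z = -2.17, |z| > 2 → outlier.
Every other value lies within [170.70, 526.06].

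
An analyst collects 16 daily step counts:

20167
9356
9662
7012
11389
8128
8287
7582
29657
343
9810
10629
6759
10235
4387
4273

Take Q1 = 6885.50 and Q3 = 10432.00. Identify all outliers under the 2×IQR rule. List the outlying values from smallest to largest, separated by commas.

20167, 29657

IQR = Q3 − Q1 = 10432.00 − 6885.50 = 3546.50.
Lower fence = Q1 − 2·IQR = 6885.50 − 7093.00 = -207.50.
Upper fence = Q3 + 2·IQR = 10432.00 + 7093.00 = 17525.00.
20167 > 17525.00 → outlier.
29657 > 17525.00 → outlier.
All remaining values lie within [-207.50, 17525.00].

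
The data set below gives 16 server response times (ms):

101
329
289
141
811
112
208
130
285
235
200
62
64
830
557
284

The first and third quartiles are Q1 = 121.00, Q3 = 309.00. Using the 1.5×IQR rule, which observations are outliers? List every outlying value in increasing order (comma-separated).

IQR = Q3 − Q1 = 309.00 − 121.00 = 188.00.
Lower fence = Q1 − 1.5·IQR = 121.00 − 282.00 = -161.00.
Upper fence = Q3 + 1.5·IQR = 309.00 + 282.00 = 591.00.
811 > 591.00 → outlier.
830 > 591.00 → outlier.
All remaining values lie within [-161.00, 591.00].

811, 830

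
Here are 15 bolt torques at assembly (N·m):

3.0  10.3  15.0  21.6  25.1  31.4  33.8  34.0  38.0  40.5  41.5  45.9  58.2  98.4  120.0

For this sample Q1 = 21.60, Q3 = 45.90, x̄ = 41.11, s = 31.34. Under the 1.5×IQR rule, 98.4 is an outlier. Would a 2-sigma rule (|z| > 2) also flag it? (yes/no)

z = (98.4 − 41.11) / 31.34 = 1.83.
|z| = 1.83 ≤ 2.

no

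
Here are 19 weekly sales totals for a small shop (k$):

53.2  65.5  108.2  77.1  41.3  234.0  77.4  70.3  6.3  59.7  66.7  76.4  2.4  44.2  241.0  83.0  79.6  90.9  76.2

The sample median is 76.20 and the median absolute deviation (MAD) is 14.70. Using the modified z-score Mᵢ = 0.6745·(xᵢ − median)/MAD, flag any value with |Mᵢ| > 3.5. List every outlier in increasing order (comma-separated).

|Mᵢ| > 3.5 ⇔ |xᵢ − 76.20| > 3.5·14.70/0.6745 = 76.28.
So outliers lie outside [-0.08, 152.48].
234.0: M = 7.24 → outlier.
241.0: M = 7.56 → outlier.

234.0, 241.0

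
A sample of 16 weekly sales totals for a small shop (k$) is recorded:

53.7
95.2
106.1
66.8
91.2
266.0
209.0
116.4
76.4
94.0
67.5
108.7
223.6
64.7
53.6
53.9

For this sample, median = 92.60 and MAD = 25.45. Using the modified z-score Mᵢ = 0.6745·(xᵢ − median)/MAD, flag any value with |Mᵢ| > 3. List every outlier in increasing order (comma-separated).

209.0, 223.6, 266.0

|Mᵢ| > 3 ⇔ |xᵢ − 92.60| > 3·25.45/0.6745 = 113.19.
So outliers lie outside [-20.59, 205.79].
209.0: M = 3.08 → outlier.
223.6: M = 3.47 → outlier.
266.0: M = 4.60 → outlier.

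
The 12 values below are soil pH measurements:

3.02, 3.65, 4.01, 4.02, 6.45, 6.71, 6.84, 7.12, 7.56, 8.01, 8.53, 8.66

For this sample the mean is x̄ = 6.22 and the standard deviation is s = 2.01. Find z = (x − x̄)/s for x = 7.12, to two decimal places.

0.45

z = (7.12 − 6.22) / 2.01 = 0.45.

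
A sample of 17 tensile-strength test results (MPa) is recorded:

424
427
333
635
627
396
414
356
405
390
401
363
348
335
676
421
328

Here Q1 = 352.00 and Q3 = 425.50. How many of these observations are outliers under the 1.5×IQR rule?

IQR = 73.50; fences at 352.00 − 110.25 = 241.75 and 425.50 + 110.25 = 535.75.
Outside the cutoffs: 627, 635, 676.

3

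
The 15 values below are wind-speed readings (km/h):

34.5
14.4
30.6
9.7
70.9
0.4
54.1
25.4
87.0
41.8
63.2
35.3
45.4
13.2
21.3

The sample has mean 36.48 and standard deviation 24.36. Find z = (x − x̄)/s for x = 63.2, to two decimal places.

z = (63.2 − 36.48) / 24.36 = 1.10.

1.10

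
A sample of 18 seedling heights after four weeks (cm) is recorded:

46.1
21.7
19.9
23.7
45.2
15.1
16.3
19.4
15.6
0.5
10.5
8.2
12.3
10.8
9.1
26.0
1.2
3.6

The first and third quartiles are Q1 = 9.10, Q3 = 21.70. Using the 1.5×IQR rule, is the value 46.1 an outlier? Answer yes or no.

yes

IQR = Q3 − Q1 = 21.70 − 9.10 = 12.60.
Lower fence = Q1 − 1.5·IQR = 9.10 − 18.90 = -9.80.
Upper fence = Q3 + 1.5·IQR = 21.70 + 18.90 = 40.60.
46.1 lies above the upper fence.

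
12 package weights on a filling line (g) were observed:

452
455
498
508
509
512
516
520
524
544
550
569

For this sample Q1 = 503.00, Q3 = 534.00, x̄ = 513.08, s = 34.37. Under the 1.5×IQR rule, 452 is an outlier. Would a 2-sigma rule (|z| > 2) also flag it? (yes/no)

no

z = (452 − 513.08) / 34.37 = -1.78.
|z| = 1.78 ≤ 2.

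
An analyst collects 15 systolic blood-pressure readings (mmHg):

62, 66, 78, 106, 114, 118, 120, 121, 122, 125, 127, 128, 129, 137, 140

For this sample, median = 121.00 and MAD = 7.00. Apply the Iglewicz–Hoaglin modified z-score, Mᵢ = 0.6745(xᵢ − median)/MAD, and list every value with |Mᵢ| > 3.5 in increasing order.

|Mᵢ| > 3.5 ⇔ |xᵢ − 121.00| > 3.5·7.00/0.6745 = 36.32.
So outliers lie outside [84.68, 157.32].
62: M = -5.69 → outlier.
66: M = -5.30 → outlier.
78: M = -4.14 → outlier.

62, 66, 78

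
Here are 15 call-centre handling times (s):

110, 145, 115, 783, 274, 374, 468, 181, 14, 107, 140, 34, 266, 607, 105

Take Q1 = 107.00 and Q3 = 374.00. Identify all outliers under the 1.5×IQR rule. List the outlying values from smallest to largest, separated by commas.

IQR = Q3 − Q1 = 374.00 − 107.00 = 267.00.
Lower fence = Q1 − 1.5·IQR = 107.00 − 400.50 = -293.50.
Upper fence = Q3 + 1.5·IQR = 374.00 + 400.50 = 774.50.
783 > 774.50 → outlier.
All remaining values lie within [-293.50, 774.50].

783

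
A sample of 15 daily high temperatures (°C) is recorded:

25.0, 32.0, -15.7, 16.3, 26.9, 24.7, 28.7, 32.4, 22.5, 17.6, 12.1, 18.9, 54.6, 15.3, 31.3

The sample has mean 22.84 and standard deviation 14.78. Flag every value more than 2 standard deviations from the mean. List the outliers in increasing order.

-15.7, 54.6

Cutoffs at x̄ ± 2s: 22.84 ± 2·14.78 = [-6.72, 52.40].
-15.7: z = -2.61, |z| > 2 → outlier.
54.6: z = 2.15, |z| > 2 → outlier.
Every other value lies within [-6.72, 52.40].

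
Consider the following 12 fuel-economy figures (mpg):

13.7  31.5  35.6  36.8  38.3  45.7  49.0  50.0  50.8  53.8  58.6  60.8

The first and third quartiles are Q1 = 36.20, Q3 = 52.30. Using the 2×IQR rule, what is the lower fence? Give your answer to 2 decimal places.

4.00

IQR = Q3 − Q1 = 52.30 − 36.20 = 16.10.
Lower fence = Q1 − 2·IQR = 36.20 − 32.20 = 4.00.
Upper fence = Q3 + 2·IQR = 52.30 + 32.20 = 84.50.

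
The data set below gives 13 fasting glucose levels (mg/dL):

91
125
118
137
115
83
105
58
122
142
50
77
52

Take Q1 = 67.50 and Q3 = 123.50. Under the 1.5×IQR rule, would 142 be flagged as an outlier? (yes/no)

no

IQR = Q3 − Q1 = 123.50 − 67.50 = 56.00.
Lower fence = Q1 − 1.5·IQR = 67.50 − 84.00 = -16.50.
Upper fence = Q3 + 1.5·IQR = 123.50 + 84.00 = 207.50.
142 lies within [-16.50, 207.50].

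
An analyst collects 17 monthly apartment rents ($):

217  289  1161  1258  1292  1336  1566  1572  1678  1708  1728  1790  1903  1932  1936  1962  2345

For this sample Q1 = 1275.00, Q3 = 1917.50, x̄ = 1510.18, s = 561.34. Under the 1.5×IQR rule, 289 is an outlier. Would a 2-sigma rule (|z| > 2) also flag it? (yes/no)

z = (289 − 1510.18) / 561.34 = -2.18.
|z| = 2.18 > 2.

yes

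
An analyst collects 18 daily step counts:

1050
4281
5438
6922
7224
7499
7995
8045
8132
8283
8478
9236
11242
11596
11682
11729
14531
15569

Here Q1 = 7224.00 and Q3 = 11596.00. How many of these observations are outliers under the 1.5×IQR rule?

0

IQR = 4372.00; fences at 7224.00 − 6558.00 = 666.00 and 11596.00 + 6558.00 = 18154.00.
Every value lies within the cutoffs.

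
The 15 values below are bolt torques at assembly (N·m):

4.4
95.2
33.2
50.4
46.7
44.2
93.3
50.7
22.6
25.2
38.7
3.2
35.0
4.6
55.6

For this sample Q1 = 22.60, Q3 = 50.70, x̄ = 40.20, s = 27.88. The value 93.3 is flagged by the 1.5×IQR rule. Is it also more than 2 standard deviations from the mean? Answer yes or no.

z = (93.3 − 40.20) / 27.88 = 1.90.
|z| = 1.90 ≤ 2.

no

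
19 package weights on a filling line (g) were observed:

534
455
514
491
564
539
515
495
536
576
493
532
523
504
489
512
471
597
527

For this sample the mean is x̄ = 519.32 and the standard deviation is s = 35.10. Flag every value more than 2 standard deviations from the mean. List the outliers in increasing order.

Cutoffs at x̄ ± 2s: 519.32 ± 2·35.10 = [449.12, 589.52].
597: z = 2.21, |z| > 2 → outlier.
Every other value lies within [449.12, 589.52].

597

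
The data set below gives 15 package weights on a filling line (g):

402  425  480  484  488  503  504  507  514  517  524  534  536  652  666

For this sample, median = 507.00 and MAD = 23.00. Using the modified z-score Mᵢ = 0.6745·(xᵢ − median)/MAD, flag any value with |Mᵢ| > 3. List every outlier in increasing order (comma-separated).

|Mᵢ| > 3 ⇔ |xᵢ − 507.00| > 3·23.00/0.6745 = 102.30.
So outliers lie outside [404.70, 609.30].
402: M = -3.08 → outlier.
652: M = 4.25 → outlier.
666: M = 4.66 → outlier.

402, 652, 666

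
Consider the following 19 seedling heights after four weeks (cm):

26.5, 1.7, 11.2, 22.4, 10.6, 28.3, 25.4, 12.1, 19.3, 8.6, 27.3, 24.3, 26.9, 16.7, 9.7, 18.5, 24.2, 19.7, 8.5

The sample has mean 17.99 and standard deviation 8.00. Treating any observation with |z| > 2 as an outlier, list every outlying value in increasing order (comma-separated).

Cutoffs at x̄ ± 2s: 17.99 ± 2·8.00 = [1.99, 33.99].
1.7: z = -2.04, |z| > 2 → outlier.
Every other value lies within [1.99, 33.99].

1.7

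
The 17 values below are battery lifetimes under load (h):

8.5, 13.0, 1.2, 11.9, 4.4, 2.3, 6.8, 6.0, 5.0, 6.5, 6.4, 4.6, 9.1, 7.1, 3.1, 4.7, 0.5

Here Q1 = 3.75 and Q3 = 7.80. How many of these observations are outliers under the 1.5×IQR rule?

IQR = 4.05; fences at 3.75 − 6.075 = -2.325 and 7.80 + 6.075 = 13.875.
Every value lies within the cutoffs.

0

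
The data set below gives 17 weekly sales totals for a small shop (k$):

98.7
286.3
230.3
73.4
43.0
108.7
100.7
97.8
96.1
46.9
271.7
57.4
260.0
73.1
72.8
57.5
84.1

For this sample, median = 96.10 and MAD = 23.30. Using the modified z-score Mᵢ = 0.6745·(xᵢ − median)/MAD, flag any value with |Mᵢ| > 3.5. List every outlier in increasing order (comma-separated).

|Mᵢ| > 3.5 ⇔ |xᵢ − 96.10| > 3.5·23.30/0.6745 = 120.90.
So outliers lie outside [-24.80, 217.00].
230.3: M = 3.88 → outlier.
260.0: M = 4.74 → outlier.
271.7: M = 5.08 → outlier.
286.3: M = 5.51 → outlier.

230.3, 260.0, 271.7, 286.3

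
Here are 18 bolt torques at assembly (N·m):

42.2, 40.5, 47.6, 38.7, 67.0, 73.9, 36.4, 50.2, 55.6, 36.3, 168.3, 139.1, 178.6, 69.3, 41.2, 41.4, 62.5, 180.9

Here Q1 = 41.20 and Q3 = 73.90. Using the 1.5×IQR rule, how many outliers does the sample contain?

4

IQR = 32.70; fences at 41.20 − 49.05 = -7.85 and 73.90 + 49.05 = 122.95.
Outside the cutoffs: 139.1, 168.3, 178.6, 180.9.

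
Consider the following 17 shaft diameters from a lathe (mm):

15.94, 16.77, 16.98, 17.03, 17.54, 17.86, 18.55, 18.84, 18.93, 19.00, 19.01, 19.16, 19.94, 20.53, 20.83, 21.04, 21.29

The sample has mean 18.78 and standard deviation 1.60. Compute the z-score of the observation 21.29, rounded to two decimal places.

z = (21.29 − 18.78) / 1.60 = 1.57.

1.57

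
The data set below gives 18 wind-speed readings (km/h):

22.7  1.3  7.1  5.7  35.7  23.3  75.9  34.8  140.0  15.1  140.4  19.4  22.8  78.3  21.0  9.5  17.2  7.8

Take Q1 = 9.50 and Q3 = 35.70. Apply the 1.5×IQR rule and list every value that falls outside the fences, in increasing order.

IQR = Q3 − Q1 = 35.70 − 9.50 = 26.20.
Lower fence = Q1 − 1.5·IQR = 9.50 − 39.30 = -29.80.
Upper fence = Q3 + 1.5·IQR = 35.70 + 39.30 = 75.00.
75.9 > 75.00 → outlier.
78.3 > 75.00 → outlier.
140.0 > 75.00 → outlier.
140.4 > 75.00 → outlier.
All remaining values lie within [-29.80, 75.00].

75.9, 78.3, 140.0, 140.4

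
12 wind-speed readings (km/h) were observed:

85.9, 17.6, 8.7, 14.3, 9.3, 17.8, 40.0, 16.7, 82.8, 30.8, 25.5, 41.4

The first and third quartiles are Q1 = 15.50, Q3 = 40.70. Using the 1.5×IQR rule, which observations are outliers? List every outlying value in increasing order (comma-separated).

82.8, 85.9

IQR = Q3 − Q1 = 40.70 − 15.50 = 25.20.
Lower fence = Q1 − 1.5·IQR = 15.50 − 37.80 = -22.30.
Upper fence = Q3 + 1.5·IQR = 40.70 + 37.80 = 78.50.
82.8 > 78.50 → outlier.
85.9 > 78.50 → outlier.
All remaining values lie within [-22.30, 78.50].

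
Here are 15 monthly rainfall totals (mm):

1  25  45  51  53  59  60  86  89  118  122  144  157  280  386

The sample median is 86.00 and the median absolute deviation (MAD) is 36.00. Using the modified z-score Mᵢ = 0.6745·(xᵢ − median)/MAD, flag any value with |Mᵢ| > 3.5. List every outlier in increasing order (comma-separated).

|Mᵢ| > 3.5 ⇔ |xᵢ − 86.00| > 3.5·36.00/0.6745 = 186.81.
So outliers lie outside [-100.81, 272.81].
280: M = 3.63 → outlier.
386: M = 5.62 → outlier.

280, 386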